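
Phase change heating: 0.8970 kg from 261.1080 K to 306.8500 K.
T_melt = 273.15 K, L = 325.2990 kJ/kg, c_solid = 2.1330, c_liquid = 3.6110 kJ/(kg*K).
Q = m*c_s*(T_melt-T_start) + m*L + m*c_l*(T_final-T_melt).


Q1 (sensible, solid) = 0.8970 * 2.1330 * 12.0420 = 23.0400 kJ
Q2 (latent) = 0.8970 * 325.2990 = 291.7932 kJ
Q3 (sensible, liquid) = 0.8970 * 3.6110 * 33.7000 = 109.1566 kJ
Q_total = 423.9897 kJ

423.9897 kJ


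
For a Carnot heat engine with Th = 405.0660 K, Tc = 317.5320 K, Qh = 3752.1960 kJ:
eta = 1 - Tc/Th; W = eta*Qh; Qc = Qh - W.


eta = 1 - 317.5320/405.0660 = 0.2161
W = 0.2161 * 3752.1960 = 810.8425 kJ
Qc = 3752.1960 - 810.8425 = 2941.3535 kJ

eta = 21.6098%, W = 810.8425 kJ, Qc = 2941.3535 kJ


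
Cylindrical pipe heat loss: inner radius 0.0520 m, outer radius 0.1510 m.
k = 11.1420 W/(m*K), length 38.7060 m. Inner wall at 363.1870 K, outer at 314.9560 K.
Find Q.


dT = 48.2310 K
ln(ro/ri) = 1.0660
Q = 2*pi*11.1420*38.7060*48.2310 / 1.0660 = 122595.8198 W

122595.8198 W


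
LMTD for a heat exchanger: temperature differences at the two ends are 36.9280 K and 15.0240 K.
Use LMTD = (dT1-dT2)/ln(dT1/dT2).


dT1/dT2 = 2.4579
ln(dT1/dT2) = 0.8993
LMTD = 21.9040 / 0.8993 = 24.3561 K

24.3561 K


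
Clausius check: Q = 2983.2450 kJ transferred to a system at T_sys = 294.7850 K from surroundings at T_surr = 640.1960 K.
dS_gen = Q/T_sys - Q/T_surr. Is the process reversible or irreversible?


dS_sys = 2983.2450/294.7850 = 10.1201 kJ/K
dS_surr = -2983.2450/640.1960 = -4.6599 kJ/K
dS_gen = 10.1201 - 4.6599 = 5.4602 kJ/K (irreversible)

dS_gen = 5.4602 kJ/K, irreversible


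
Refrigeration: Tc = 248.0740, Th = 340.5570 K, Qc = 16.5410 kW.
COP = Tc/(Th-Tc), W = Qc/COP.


COP = 248.0740 / 92.4830 = 2.6824
W = 16.5410 / 2.6824 = 6.1666 kW

COP = 2.6824, W = 6.1666 kW


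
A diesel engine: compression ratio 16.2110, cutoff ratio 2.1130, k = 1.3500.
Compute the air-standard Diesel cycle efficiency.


r^(k-1) = 2.6511
rc^k = 2.7455
eta = 0.5618 = 56.1826%

56.1826%


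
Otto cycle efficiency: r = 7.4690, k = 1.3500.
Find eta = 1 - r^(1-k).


r^(k-1) = 2.0214
eta = 1 - 1/2.0214 = 0.5053 = 50.5282%

50.5282%


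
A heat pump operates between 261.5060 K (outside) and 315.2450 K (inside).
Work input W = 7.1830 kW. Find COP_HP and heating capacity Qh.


COP = 315.2450 / 53.7390 = 5.8662
Qh = 5.8662 * 7.1830 = 42.1371 kW

COP = 5.8662, Qh = 42.1371 kW


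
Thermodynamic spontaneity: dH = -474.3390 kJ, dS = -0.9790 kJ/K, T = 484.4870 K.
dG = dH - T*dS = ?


T*dS = 484.4870 * -0.9790 = -474.3128 kJ
dG = -474.3390 + 474.3128 = -0.0262 kJ (spontaneous)

dG = -0.0262 kJ, spontaneous


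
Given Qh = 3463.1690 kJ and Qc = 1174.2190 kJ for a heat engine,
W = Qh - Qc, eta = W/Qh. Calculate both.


W = 3463.1690 - 1174.2190 = 2288.9500 kJ
eta = 2288.9500 / 3463.1690 = 0.6609 = 66.0941%

W = 2288.9500 kJ, eta = 66.0941%


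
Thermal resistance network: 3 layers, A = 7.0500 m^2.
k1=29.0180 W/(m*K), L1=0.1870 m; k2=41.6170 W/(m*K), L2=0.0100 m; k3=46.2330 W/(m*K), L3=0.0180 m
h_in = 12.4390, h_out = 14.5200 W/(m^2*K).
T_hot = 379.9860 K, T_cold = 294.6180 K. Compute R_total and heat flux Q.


R_conv_in = 1/(12.4390*7.0500) = 0.0114
R_1 = 0.1870/(29.0180*7.0500) = 0.0009
R_2 = 0.0100/(41.6170*7.0500) = 3.4083e-05
R_3 = 0.0180/(46.2330*7.0500) = 5.5224e-05
R_conv_out = 1/(14.5200*7.0500) = 0.0098
R_total = 0.0222 K/W
Q = 85.3680 / 0.0222 = 3849.6673 W

R_total = 0.0222 K/W, Q = 3849.6673 W


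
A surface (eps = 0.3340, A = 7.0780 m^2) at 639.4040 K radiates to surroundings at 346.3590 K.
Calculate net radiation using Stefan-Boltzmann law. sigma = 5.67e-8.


T^4 = 1.6715e+11
Tsurr^4 = 1.4391e+10
Q = 0.3340 * 5.67e-8 * 7.0780 * 1.5276e+11 = 20475.7599 W

20475.7599 W


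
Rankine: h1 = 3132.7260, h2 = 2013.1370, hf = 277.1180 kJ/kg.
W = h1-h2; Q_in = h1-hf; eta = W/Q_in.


W = 1119.5890 kJ/kg
Q_in = 2855.6080 kJ/kg
eta = 0.3921 = 39.2067%

eta = 39.2067%


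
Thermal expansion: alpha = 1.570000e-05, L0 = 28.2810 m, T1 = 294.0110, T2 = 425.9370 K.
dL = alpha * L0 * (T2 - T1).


dT = 131.9260 K
dL = 1.570000e-05 * 28.2810 * 131.9260 = 0.058577 m
L_final = 28.339577 m

dL = 0.058577 m


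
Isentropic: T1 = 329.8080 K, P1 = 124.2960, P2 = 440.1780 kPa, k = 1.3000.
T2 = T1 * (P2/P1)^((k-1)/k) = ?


(k-1)/k = 0.2308
(P2/P1)^exp = 1.3388
T2 = 329.8080 * 1.3388 = 441.5633 K

441.5633 K


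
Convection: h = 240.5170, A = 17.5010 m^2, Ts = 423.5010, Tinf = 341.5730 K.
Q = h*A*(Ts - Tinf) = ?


dT = 81.9280 K
Q = 240.5170 * 17.5010 * 81.9280 = 344858.5487 W

344858.5487 W


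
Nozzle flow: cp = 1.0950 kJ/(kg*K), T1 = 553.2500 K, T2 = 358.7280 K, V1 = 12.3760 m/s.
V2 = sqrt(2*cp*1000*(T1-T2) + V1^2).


dT = 194.5220 K
2*cp*1000*dT = 426003.1800
V1^2 = 153.1654
V2 = sqrt(426156.3454) = 652.8065 m/s

652.8065 m/s


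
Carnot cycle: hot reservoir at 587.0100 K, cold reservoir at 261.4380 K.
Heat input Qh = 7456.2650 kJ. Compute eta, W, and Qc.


eta = 1 - 261.4380/587.0100 = 0.5546
W = 0.5546 * 7456.2650 = 4135.4510 kJ
Qc = 7456.2650 - 4135.4510 = 3320.8140 kJ

eta = 55.4628%, W = 4135.4510 kJ, Qc = 3320.8140 kJ


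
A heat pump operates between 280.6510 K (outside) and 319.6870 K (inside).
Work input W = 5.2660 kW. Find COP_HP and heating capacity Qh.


COP = 319.6870 / 39.0360 = 8.1895
Qh = 8.1895 * 5.2660 = 43.1261 kW

COP = 8.1895, Qh = 43.1261 kW


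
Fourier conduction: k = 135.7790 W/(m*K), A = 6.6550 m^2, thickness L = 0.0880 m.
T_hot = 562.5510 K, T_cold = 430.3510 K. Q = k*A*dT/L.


dT = 132.2000 K
Q = 135.7790 * 6.6550 * 132.2000 / 0.0880 = 1357467.5249 W

1357467.5249 W


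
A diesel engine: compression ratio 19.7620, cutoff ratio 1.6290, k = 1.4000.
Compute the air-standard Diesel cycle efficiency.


r^(k-1) = 3.2986
rc^k = 1.9801
eta = 0.6626 = 66.2585%

66.2585%


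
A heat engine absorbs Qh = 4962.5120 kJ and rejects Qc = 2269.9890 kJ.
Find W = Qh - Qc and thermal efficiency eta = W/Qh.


W = 4962.5120 - 2269.9890 = 2692.5230 kJ
eta = 2692.5230 / 4962.5120 = 0.5426 = 54.2573%

W = 2692.5230 kJ, eta = 54.2573%


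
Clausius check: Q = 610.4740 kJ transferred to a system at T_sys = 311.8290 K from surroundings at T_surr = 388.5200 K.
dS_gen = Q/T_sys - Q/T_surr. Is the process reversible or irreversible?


dS_sys = 610.4740/311.8290 = 1.9577 kJ/K
dS_surr = -610.4740/388.5200 = -1.5713 kJ/K
dS_gen = 1.9577 - 1.5713 = 0.3864 kJ/K (irreversible)

dS_gen = 0.3864 kJ/K, irreversible


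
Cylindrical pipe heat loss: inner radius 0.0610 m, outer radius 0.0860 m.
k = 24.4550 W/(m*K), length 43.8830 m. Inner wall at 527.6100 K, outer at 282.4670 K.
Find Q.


dT = 245.1430 K
ln(ro/ri) = 0.3435
Q = 2*pi*24.4550*43.8830*245.1430 / 0.3435 = 4812493.9024 W

4812493.9024 W


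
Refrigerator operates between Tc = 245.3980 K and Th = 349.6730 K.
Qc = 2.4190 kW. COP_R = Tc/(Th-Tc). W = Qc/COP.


COP = 245.3980 / 104.2750 = 2.3534
W = 2.4190 / 2.3534 = 1.0279 kW

COP = 2.3534, W = 1.0279 kW


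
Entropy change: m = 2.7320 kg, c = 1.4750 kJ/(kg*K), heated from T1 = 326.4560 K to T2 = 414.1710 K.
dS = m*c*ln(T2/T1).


T2/T1 = 1.2687
ln(T2/T1) = 0.2380
dS = 2.7320 * 1.4750 * 0.2380 = 0.9590 kJ/K

0.9590 kJ/K


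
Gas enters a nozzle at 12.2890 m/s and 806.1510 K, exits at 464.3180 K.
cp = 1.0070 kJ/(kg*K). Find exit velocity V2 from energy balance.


dT = 341.8330 K
2*cp*1000*dT = 688451.6620
V1^2 = 151.0195
V2 = sqrt(688602.6815) = 829.8209 m/s

829.8209 m/s


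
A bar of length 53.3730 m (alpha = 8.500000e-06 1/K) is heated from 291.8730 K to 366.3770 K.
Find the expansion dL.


dT = 74.5040 K
dL = 8.500000e-06 * 53.3730 * 74.5040 = 0.033800 m
L_final = 53.406800 m

dL = 0.033800 m


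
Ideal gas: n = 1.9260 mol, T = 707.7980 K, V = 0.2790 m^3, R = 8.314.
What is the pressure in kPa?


P = nRT/V = 1.9260 * 8.314 * 707.7980 / 0.2790
= 11333.8023 / 0.2790 = 40622.9474 Pa = 40.6229 kPa

40.6229 kPa


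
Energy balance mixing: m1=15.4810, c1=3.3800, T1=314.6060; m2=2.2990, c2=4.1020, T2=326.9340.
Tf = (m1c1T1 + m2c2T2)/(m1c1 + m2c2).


num = 19545.1548
den = 61.7563
Tf = 316.4885 K

316.4885 K


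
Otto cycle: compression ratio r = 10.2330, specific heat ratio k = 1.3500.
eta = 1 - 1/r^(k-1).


r^(k-1) = 2.2568
eta = 1 - 1/2.2568 = 0.5569 = 55.6903%

55.6903%


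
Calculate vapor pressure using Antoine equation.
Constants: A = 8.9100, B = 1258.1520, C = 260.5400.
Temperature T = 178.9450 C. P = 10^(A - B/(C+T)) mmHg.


C+T = 439.4850
B/(C+T) = 2.8628
log10(P) = 8.9100 - 2.8628 = 6.0472
P = 10^6.0472 = 1114840.8510 mmHg

1114840.8510 mmHg


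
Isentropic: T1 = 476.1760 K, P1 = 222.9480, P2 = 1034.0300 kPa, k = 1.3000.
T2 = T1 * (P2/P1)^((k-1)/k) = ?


(k-1)/k = 0.2308
(P2/P1)^exp = 1.4248
T2 = 476.1760 * 1.4248 = 678.4781 K

678.4781 K


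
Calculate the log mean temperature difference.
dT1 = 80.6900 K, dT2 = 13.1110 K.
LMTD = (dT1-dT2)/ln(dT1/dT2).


dT1/dT2 = 6.1544
ln(dT1/dT2) = 1.8172
LMTD = 67.5790 / 1.8172 = 37.1893 K

37.1893 K


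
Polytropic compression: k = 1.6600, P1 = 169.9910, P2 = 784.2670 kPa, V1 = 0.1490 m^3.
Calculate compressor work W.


(k-1)/k = 0.3976
(P2/P1)^exp = 1.8366
W = 2.5152 * 169.9910 * 0.1490 * (1.8366 - 1) = 53.2961 kJ

53.2961 kJ


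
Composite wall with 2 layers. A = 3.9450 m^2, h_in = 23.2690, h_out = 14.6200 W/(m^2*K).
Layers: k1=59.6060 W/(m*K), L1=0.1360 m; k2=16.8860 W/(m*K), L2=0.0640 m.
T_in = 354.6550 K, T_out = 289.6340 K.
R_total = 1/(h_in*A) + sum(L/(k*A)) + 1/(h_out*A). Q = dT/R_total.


R_conv_in = 1/(23.2690*3.9450) = 0.0109
R_1 = 0.1360/(59.6060*3.9450) = 0.0006
R_2 = 0.0640/(16.8860*3.9450) = 0.0010
R_conv_out = 1/(14.6200*3.9450) = 0.0173
R_total = 0.0298 K/W
Q = 65.0210 / 0.0298 = 2184.0333 W

R_total = 0.0298 K/W, Q = 2184.0333 W


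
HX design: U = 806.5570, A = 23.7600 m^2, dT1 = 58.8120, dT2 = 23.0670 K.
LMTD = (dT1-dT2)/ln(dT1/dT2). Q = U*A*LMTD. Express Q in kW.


LMTD = 38.1914 K
Q = 806.5570 * 23.7600 * 38.1914 = 731892.7624 W = 731.8928 kW

731.8928 kW


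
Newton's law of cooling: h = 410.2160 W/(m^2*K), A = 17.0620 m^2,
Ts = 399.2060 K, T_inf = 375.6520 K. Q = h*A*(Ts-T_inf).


dT = 23.5540 K
Q = 410.2160 * 17.0620 * 23.5540 = 164856.9284 W

164856.9284 W


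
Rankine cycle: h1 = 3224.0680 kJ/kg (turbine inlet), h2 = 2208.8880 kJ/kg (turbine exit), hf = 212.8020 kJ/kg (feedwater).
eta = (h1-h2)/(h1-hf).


W = 1015.1800 kJ/kg
Q_in = 3011.2660 kJ/kg
eta = 0.3371 = 33.7127%

eta = 33.7127%


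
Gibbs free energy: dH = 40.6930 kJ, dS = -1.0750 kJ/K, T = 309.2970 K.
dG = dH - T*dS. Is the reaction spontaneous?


T*dS = 309.2970 * -1.0750 = -332.4943 kJ
dG = 40.6930 + 332.4943 = 373.1873 kJ (non-spontaneous)

dG = 373.1873 kJ, non-spontaneous


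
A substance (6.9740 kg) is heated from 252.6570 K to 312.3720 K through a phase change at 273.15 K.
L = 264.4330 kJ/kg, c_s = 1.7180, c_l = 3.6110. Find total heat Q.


Q1 (sensible, solid) = 6.9740 * 1.7180 * 20.4930 = 245.5334 kJ
Q2 (latent) = 6.9740 * 264.4330 = 1844.1557 kJ
Q3 (sensible, liquid) = 6.9740 * 3.6110 * 39.2220 = 987.7321 kJ
Q_total = 3077.4213 kJ

3077.4213 kJ


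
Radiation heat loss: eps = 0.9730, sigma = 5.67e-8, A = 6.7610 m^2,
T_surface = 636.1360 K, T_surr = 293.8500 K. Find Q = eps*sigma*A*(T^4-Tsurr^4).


T^4 = 1.6376e+11
Tsurr^4 = 7.4559e+09
Q = 0.9730 * 5.67e-8 * 6.7610 * 1.5630e+11 = 58300.0279 W

58300.0279 W


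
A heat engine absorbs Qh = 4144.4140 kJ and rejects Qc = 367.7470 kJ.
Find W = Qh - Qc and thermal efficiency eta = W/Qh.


W = 4144.4140 - 367.7470 = 3776.6670 kJ
eta = 3776.6670 / 4144.4140 = 0.9113 = 91.1267%

W = 3776.6670 kJ, eta = 91.1267%


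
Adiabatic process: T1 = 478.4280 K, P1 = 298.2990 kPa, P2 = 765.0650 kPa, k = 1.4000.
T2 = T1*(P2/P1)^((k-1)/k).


(k-1)/k = 0.2857
(P2/P1)^exp = 1.3088
T2 = 478.4280 * 1.3088 = 626.1625 K

626.1625 K


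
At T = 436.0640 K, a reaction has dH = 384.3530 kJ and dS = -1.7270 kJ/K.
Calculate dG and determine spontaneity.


T*dS = 436.0640 * -1.7270 = -753.0825 kJ
dG = 384.3530 + 753.0825 = 1137.4355 kJ (non-spontaneous)

dG = 1137.4355 kJ, non-spontaneous


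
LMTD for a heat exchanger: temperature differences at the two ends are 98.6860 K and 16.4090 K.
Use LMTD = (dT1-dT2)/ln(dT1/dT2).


dT1/dT2 = 6.0141
ln(dT1/dT2) = 1.7941
LMTD = 82.2770 / 1.7941 = 45.8594 K

45.8594 K


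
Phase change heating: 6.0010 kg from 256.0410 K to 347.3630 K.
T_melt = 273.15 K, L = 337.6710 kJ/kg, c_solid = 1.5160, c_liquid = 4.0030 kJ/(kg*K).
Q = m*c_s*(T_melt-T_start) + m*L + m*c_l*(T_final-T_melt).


Q1 (sensible, solid) = 6.0010 * 1.5160 * 17.1090 = 155.6494 kJ
Q2 (latent) = 6.0010 * 337.6710 = 2026.3637 kJ
Q3 (sensible, liquid) = 6.0010 * 4.0030 * 74.2130 = 1782.7449 kJ
Q_total = 3964.7580 kJ

3964.7580 kJ


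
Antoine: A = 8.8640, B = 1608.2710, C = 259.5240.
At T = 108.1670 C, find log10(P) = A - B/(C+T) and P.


C+T = 367.6910
B/(C+T) = 4.3740
log10(P) = 8.8640 - 4.3740 = 4.4900
P = 10^4.4900 = 30904.7801 mmHg

30904.7801 mmHg


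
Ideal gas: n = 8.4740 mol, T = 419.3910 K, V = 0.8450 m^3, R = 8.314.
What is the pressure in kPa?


P = nRT/V = 8.4740 * 8.314 * 419.3910 / 0.8450
= 29547.2853 / 0.8450 = 34967.2016 Pa = 34.9672 kPa

34.9672 kPa


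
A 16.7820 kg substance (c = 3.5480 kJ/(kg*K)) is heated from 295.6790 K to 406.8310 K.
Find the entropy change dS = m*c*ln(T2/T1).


T2/T1 = 1.3759
ln(T2/T1) = 0.3191
dS = 16.7820 * 3.5480 * 0.3191 = 19.0014 kJ/K

19.0014 kJ/K


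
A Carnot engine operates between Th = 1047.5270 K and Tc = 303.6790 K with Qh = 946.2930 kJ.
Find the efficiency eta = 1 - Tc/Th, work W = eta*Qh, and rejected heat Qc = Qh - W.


eta = 1 - 303.6790/1047.5270 = 0.7101
W = 0.7101 * 946.2930 = 671.9618 kJ
Qc = 946.2930 - 671.9618 = 274.3312 kJ

eta = 71.0099%, W = 671.9618 kJ, Qc = 274.3312 kJ


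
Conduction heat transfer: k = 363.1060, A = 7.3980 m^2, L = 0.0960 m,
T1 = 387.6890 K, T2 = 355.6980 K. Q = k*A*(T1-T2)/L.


dT = 31.9910 K
Q = 363.1060 * 7.3980 * 31.9910 / 0.0960 = 895167.5593 W

895167.5593 W


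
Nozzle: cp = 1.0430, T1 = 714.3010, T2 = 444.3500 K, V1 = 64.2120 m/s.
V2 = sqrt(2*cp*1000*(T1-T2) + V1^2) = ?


dT = 269.9510 K
2*cp*1000*dT = 563117.7860
V1^2 = 4123.1809
V2 = sqrt(567240.9669) = 753.1540 m/s

753.1540 m/s


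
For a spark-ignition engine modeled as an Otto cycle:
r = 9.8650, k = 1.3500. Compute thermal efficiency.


r^(k-1) = 2.2281
eta = 1 - 1/2.2281 = 0.5512 = 55.1186%

55.1186%


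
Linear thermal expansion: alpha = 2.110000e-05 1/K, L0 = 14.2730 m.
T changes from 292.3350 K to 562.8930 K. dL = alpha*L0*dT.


dT = 270.5580 K
dL = 2.110000e-05 * 14.2730 * 270.5580 = 0.081481 m
L_final = 14.354481 m

dL = 0.081481 m


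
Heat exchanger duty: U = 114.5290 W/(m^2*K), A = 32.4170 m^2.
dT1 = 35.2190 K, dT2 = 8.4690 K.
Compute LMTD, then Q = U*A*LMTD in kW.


LMTD = 18.7696 K
Q = 114.5290 * 32.4170 * 18.7696 = 69685.8188 W = 69.6858 kW

69.6858 kW


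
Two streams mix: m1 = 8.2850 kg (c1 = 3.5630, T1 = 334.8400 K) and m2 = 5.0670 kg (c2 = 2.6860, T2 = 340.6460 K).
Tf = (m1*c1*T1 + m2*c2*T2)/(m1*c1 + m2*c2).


num = 14520.4734
den = 43.1294
Tf = 336.6721 K

336.6721 K


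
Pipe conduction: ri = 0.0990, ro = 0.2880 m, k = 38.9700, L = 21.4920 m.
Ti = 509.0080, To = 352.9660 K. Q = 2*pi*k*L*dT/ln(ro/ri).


dT = 156.0420 K
ln(ro/ri) = 1.0678
Q = 2*pi*38.9700*21.4920*156.0420 / 1.0678 = 768992.6218 W

768992.6218 W


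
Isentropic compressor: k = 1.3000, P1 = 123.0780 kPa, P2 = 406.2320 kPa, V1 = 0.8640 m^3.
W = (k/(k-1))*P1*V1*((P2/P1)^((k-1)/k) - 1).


(k-1)/k = 0.2308
(P2/P1)^exp = 1.3173
W = 4.3333 * 123.0780 * 0.8640 * (1.3173 - 1) = 146.2002 kJ

146.2002 kJ


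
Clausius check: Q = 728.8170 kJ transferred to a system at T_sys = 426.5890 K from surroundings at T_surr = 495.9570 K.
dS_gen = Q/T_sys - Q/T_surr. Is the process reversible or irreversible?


dS_sys = 728.8170/426.5890 = 1.7085 kJ/K
dS_surr = -728.8170/495.9570 = -1.4695 kJ/K
dS_gen = 1.7085 - 1.4695 = 0.2390 kJ/K (irreversible)

dS_gen = 0.2390 kJ/K, irreversible


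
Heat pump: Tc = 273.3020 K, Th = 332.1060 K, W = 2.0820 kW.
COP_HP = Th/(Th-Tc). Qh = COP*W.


COP = 332.1060 / 58.8040 = 5.6477
Qh = 5.6477 * 2.0820 = 11.7585 kW

COP = 5.6477, Qh = 11.7585 kW


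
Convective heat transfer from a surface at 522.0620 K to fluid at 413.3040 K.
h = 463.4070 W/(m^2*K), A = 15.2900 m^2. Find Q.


dT = 108.7580 K
Q = 463.4070 * 15.2900 * 108.7580 = 770604.0510 W

770604.0510 W


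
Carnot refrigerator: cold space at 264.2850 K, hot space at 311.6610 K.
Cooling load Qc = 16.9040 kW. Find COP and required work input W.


COP = 264.2850 / 47.3760 = 5.5785
W = 16.9040 / 5.5785 = 3.0302 kW

COP = 5.5785, W = 3.0302 kW


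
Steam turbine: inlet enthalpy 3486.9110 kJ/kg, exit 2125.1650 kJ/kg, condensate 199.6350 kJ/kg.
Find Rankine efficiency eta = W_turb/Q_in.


W = 1361.7460 kJ/kg
Q_in = 3287.2760 kJ/kg
eta = 0.4142 = 41.4248%

eta = 41.4248%


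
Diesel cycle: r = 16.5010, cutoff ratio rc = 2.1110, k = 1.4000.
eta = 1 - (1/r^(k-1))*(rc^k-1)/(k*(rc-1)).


r^(k-1) = 3.0691
rc^k = 2.8463
eta = 0.6132 = 61.3223%

61.3223%


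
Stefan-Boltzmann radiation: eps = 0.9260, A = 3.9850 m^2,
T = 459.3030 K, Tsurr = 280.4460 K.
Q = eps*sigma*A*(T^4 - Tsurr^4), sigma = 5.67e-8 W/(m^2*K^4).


T^4 = 4.4504e+10
Tsurr^4 = 6.1858e+09
Q = 0.9260 * 5.67e-8 * 3.9850 * 3.8318e+10 = 8017.2433 W

8017.2433 W


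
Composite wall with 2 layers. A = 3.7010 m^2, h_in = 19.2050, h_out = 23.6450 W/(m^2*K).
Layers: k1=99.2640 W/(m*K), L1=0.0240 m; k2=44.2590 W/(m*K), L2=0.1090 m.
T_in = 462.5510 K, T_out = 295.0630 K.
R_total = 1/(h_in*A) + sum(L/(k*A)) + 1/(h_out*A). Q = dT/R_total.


R_conv_in = 1/(19.2050*3.7010) = 0.0141
R_1 = 0.0240/(99.2640*3.7010) = 6.5328e-05
R_2 = 0.1090/(44.2590*3.7010) = 0.0007
R_conv_out = 1/(23.6450*3.7010) = 0.0114
R_total = 0.0262 K/W
Q = 167.4880 / 0.0262 = 6386.0616 W

R_total = 0.0262 K/W, Q = 6386.0616 W


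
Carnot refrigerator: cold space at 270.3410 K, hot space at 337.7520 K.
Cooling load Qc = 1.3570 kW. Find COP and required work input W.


COP = 270.3410 / 67.4110 = 4.0103
W = 1.3570 / 4.0103 = 0.3384 kW

COP = 4.0103, W = 0.3384 kW


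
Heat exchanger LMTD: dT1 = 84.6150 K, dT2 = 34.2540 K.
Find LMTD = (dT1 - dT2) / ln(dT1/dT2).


dT1/dT2 = 2.4702
ln(dT1/dT2) = 0.9043
LMTD = 50.3610 / 0.9043 = 55.6901 K

55.6901 K


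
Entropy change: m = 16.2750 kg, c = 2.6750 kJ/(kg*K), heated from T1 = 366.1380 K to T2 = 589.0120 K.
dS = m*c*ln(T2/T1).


T2/T1 = 1.6087
ln(T2/T1) = 0.4754
dS = 16.2750 * 2.6750 * 0.4754 = 20.6984 kJ/K

20.6984 kJ/K


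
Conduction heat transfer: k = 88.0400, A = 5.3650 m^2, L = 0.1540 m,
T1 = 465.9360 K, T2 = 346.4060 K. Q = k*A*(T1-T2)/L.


dT = 119.5300 K
Q = 88.0400 * 5.3650 * 119.5300 / 0.1540 = 366611.3944 W

366611.3944 W


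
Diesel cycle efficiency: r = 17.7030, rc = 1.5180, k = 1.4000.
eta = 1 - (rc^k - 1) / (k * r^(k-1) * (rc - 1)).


r^(k-1) = 3.1566
rc^k = 1.7938
eta = 0.6532 = 65.3224%

65.3224%


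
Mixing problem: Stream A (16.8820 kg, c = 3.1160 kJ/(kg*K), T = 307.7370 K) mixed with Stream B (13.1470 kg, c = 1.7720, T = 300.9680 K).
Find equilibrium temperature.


num = 23199.7894
den = 75.9008
Tf = 305.6594 K

305.6594 K


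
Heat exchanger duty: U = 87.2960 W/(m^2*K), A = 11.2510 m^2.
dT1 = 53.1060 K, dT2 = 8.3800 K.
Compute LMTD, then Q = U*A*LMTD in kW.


LMTD = 24.2228 K
Q = 87.2960 * 11.2510 * 24.2228 = 23790.8445 W = 23.7908 kW

23.7908 kW


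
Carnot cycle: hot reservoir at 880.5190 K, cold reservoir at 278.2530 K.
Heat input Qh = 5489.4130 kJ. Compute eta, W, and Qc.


eta = 1 - 278.2530/880.5190 = 0.6840
W = 0.6840 * 5489.4130 = 3754.7024 kJ
Qc = 5489.4130 - 3754.7024 = 1734.7106 kJ

eta = 68.3990%, W = 3754.7024 kJ, Qc = 1734.7106 kJ


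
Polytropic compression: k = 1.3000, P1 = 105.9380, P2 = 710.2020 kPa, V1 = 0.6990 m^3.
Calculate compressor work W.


(k-1)/k = 0.2308
(P2/P1)^exp = 1.5513
W = 4.3333 * 105.9380 * 0.6990 * (1.5513 - 1) = 176.8997 kJ

176.8997 kJ


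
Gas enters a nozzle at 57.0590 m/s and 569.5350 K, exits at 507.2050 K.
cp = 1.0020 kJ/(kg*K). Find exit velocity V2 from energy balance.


dT = 62.3300 K
2*cp*1000*dT = 124909.3200
V1^2 = 3255.7295
V2 = sqrt(128165.0495) = 358.0015 m/s

358.0015 m/s


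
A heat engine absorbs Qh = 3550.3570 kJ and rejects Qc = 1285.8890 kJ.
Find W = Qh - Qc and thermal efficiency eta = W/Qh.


W = 3550.3570 - 1285.8890 = 2264.4680 kJ
eta = 2264.4680 / 3550.3570 = 0.6378 = 63.7814%

W = 2264.4680 kJ, eta = 63.7814%


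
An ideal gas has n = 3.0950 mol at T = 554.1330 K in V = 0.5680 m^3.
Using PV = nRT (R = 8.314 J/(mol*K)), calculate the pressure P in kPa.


P = nRT/V = 3.0950 * 8.314 * 554.1330 / 0.5680
= 14258.8562 / 0.5680 = 25103.6200 Pa = 25.1036 kPa

25.1036 kPa


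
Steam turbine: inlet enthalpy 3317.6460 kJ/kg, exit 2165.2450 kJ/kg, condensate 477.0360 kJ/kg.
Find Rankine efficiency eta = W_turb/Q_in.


W = 1152.4010 kJ/kg
Q_in = 2840.6100 kJ/kg
eta = 0.4057 = 40.5688%

eta = 40.5688%


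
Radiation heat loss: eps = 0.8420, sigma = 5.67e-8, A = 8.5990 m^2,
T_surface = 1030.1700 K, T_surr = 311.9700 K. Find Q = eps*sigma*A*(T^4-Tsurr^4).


T^4 = 1.1263e+12
Tsurr^4 = 9.4722e+09
Q = 0.8420 * 5.67e-8 * 8.5990 * 1.1168e+12 = 458469.7268 W

458469.7268 W


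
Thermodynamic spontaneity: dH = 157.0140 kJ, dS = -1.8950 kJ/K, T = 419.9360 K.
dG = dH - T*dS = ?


T*dS = 419.9360 * -1.8950 = -795.7787 kJ
dG = 157.0140 + 795.7787 = 952.7927 kJ (non-spontaneous)

dG = 952.7927 kJ, non-spontaneous


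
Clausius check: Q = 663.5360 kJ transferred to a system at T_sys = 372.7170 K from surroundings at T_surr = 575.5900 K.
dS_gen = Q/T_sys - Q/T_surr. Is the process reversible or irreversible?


dS_sys = 663.5360/372.7170 = 1.7803 kJ/K
dS_surr = -663.5360/575.5900 = -1.1528 kJ/K
dS_gen = 1.7803 - 1.1528 = 0.6275 kJ/K (irreversible)

dS_gen = 0.6275 kJ/K, irreversible


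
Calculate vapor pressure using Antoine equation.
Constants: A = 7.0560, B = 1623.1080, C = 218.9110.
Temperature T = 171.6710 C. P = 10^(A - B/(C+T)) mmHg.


C+T = 390.5820
B/(C+T) = 4.1556
log10(P) = 7.0560 - 4.1556 = 2.9004
P = 10^2.9004 = 795.0347 mmHg

795.0347 mmHg


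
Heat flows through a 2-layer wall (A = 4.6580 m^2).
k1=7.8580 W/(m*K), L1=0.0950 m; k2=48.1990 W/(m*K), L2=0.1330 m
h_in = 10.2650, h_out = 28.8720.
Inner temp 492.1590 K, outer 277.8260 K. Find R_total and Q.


R_conv_in = 1/(10.2650*4.6580) = 0.0209
R_1 = 0.0950/(7.8580*4.6580) = 0.0026
R_2 = 0.1330/(48.1990*4.6580) = 0.0006
R_conv_out = 1/(28.8720*4.6580) = 0.0074
R_total = 0.0315 K/W
Q = 214.3330 / 0.0315 = 6796.0690 W

R_total = 0.0315 K/W, Q = 6796.0690 W


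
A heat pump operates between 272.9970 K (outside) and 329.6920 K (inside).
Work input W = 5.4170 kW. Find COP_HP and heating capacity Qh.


COP = 329.6920 / 56.6950 = 5.8152
Qh = 5.8152 * 5.4170 = 31.5009 kW

COP = 5.8152, Qh = 31.5009 kW


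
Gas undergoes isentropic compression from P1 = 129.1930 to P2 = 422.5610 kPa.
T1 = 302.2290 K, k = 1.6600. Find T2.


(k-1)/k = 0.3976
(P2/P1)^exp = 1.6018
T2 = 302.2290 * 1.6018 = 484.1235 K

484.1235 K


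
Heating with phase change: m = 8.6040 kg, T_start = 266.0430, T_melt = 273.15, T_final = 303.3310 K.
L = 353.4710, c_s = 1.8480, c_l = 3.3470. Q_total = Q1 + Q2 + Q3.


Q1 (sensible, solid) = 8.6040 * 1.8480 * 7.1070 = 113.0027 kJ
Q2 (latent) = 8.6040 * 353.4710 = 3041.2645 kJ
Q3 (sensible, liquid) = 8.6040 * 3.3470 * 30.1810 = 869.1400 kJ
Q_total = 4023.4072 kJ

4023.4072 kJ


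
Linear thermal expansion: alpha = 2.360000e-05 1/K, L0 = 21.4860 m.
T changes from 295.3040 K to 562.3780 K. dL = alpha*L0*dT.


dT = 267.0740 K
dL = 2.360000e-05 * 21.4860 * 267.0740 = 0.135425 m
L_final = 21.621425 m

dL = 0.135425 m


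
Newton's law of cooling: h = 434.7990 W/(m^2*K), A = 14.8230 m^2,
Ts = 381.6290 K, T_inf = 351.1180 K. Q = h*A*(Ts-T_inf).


dT = 30.5110 K
Q = 434.7990 * 14.8230 * 30.5110 = 196644.1754 W

196644.1754 W


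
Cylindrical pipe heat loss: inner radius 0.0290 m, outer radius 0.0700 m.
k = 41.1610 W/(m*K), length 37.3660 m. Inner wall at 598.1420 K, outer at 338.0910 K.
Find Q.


dT = 260.0510 K
ln(ro/ri) = 0.8812
Q = 2*pi*41.1610*37.3660*260.0510 / 0.8812 = 2851850.2994 W

2851850.2994 W


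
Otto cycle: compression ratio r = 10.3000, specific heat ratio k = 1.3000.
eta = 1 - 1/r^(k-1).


r^(k-1) = 2.0130
eta = 1 - 1/2.0130 = 0.5032 = 50.3237%

50.3237%


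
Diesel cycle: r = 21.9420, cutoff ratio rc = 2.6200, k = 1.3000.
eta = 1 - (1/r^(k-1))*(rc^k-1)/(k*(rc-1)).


r^(k-1) = 2.5257
rc^k = 3.4978
eta = 0.5304 = 53.0418%

53.0418%


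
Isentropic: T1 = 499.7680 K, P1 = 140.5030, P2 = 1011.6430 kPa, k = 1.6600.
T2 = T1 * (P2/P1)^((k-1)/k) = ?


(k-1)/k = 0.3976
(P2/P1)^exp = 2.1922
T2 = 499.7680 * 2.1922 = 1095.5677 K

1095.5677 K


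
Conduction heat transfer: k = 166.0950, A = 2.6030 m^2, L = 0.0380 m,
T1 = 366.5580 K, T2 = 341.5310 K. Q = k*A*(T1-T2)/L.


dT = 25.0270 K
Q = 166.0950 * 2.6030 * 25.0270 / 0.0380 = 284744.8802 W

284744.8802 W


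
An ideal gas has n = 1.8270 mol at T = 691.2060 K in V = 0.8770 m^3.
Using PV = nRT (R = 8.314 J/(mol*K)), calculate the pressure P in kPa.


P = nRT/V = 1.8270 * 8.314 * 691.2060 / 0.8770
= 10499.1966 / 0.8770 = 11971.7179 Pa = 11.9717 kPa

11.9717 kPa


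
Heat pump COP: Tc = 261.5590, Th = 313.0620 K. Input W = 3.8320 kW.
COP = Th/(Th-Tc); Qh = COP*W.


COP = 313.0620 / 51.5030 = 6.0785
Qh = 6.0785 * 3.8320 = 23.2929 kW

COP = 6.0785, Qh = 23.2929 kW


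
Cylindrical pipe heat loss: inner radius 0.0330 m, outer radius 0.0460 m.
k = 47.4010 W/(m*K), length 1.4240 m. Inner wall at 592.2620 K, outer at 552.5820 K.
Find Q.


dT = 39.6800 K
ln(ro/ri) = 0.3321
Q = 2*pi*47.4010*1.4240*39.6800 / 0.3321 = 50668.2500 W

50668.2500 W


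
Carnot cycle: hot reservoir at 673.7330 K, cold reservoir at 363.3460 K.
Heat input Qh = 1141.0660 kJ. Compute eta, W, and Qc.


eta = 1 - 363.3460/673.7330 = 0.4607
W = 0.4607 * 1141.0660 = 525.6861 kJ
Qc = 1141.0660 - 525.6861 = 615.3799 kJ

eta = 46.0697%, W = 525.6861 kJ, Qc = 615.3799 kJ


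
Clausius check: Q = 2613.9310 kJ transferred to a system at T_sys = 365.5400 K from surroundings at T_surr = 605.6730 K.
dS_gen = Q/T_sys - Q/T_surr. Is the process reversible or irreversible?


dS_sys = 2613.9310/365.5400 = 7.1509 kJ/K
dS_surr = -2613.9310/605.6730 = -4.3157 kJ/K
dS_gen = 7.1509 - 4.3157 = 2.8351 kJ/K (irreversible)

dS_gen = 2.8351 kJ/K, irreversible


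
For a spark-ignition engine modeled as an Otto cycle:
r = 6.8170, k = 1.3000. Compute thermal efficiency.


r^(k-1) = 1.7786
eta = 1 - 1/1.7786 = 0.4378 = 43.7760%

43.7760%


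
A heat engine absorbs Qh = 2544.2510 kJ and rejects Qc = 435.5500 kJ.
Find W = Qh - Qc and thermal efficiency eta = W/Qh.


W = 2544.2510 - 435.5500 = 2108.7010 kJ
eta = 2108.7010 / 2544.2510 = 0.8288 = 82.8810%

W = 2108.7010 kJ, eta = 82.8810%


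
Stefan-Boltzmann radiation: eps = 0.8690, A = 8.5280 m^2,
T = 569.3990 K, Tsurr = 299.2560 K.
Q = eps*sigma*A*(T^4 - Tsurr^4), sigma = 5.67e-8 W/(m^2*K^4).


T^4 = 1.0512e+11
Tsurr^4 = 8.0199e+09
Q = 0.8690 * 5.67e-8 * 8.5280 * 9.7096e+10 = 40798.9900 W

40798.9900 W


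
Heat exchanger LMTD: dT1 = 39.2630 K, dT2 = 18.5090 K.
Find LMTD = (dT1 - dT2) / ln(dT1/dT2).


dT1/dT2 = 2.1213
ln(dT1/dT2) = 0.7520
LMTD = 20.7540 / 0.7520 = 27.5975 K

27.5975 K


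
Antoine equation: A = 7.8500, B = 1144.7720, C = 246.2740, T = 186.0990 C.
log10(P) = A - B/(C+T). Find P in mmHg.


C+T = 432.3730
B/(C+T) = 2.6476
log10(P) = 7.8500 - 2.6476 = 5.2024
P = 10^5.2024 = 159349.5582 mmHg

159349.5582 mmHg


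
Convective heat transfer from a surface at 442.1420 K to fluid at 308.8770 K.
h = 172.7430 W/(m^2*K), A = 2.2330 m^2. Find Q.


dT = 133.2650 K
Q = 172.7430 * 2.2330 * 133.2650 = 51404.9906 W

51404.9906 W


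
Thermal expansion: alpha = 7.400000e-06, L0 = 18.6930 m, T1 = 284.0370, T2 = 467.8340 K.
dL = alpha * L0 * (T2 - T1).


dT = 183.7970 K
dL = 7.400000e-06 * 18.6930 * 183.7970 = 0.025424 m
L_final = 18.718424 m

dL = 0.025424 m


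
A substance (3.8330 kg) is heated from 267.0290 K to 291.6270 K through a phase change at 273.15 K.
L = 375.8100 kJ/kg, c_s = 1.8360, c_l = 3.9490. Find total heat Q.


Q1 (sensible, solid) = 3.8330 * 1.8360 * 6.1210 = 43.0759 kJ
Q2 (latent) = 3.8330 * 375.8100 = 1440.4797 kJ
Q3 (sensible, liquid) = 3.8330 * 3.9490 * 18.4770 = 279.6774 kJ
Q_total = 1763.2330 kJ

1763.2330 kJ


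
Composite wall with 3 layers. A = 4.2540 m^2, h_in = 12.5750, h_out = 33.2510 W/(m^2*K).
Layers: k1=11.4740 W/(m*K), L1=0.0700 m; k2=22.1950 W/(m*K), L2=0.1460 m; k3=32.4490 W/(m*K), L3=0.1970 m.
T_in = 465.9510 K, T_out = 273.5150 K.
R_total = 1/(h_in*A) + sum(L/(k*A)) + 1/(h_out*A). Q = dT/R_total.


R_conv_in = 1/(12.5750*4.2540) = 0.0187
R_1 = 0.0700/(11.4740*4.2540) = 0.0014
R_2 = 0.1460/(22.1950*4.2540) = 0.0015
R_3 = 0.1970/(32.4490*4.2540) = 0.0014
R_conv_out = 1/(33.2510*4.2540) = 0.0071
R_total = 0.0302 K/W
Q = 192.4360 / 0.0302 = 6378.1983 W

R_total = 0.0302 K/W, Q = 6378.1983 W


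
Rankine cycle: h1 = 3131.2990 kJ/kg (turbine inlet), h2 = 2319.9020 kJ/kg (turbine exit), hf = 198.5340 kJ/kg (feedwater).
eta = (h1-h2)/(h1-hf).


W = 811.3970 kJ/kg
Q_in = 2932.7650 kJ/kg
eta = 0.2767 = 27.6666%

eta = 27.6666%


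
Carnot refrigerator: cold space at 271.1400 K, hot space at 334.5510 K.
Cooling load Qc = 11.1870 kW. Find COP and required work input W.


COP = 271.1400 / 63.4110 = 4.2759
W = 11.1870 / 4.2759 = 2.6163 kW

COP = 4.2759, W = 2.6163 kW


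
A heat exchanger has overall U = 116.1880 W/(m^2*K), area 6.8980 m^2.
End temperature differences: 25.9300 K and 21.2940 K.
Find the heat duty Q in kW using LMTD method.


LMTD = 23.5360 K
Q = 116.1880 * 6.8980 * 23.5360 = 18863.2369 W = 18.8632 kW

18.8632 kW


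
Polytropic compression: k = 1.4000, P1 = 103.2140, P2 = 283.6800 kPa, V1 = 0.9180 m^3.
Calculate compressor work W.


(k-1)/k = 0.2857
(P2/P1)^exp = 1.3349
W = 3.5000 * 103.2140 * 0.9180 * (1.3349 - 1) = 111.0674 kJ

111.0674 kJ


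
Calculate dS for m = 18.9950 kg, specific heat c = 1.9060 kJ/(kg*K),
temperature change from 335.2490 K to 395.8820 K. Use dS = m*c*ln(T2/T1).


T2/T1 = 1.1809
ln(T2/T1) = 0.1662
dS = 18.9950 * 1.9060 * 0.1662 = 6.0187 kJ/K

6.0187 kJ/K


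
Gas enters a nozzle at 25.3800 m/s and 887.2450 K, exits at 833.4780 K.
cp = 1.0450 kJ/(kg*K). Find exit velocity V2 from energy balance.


dT = 53.7670 K
2*cp*1000*dT = 112373.0300
V1^2 = 644.1444
V2 = sqrt(113017.1744) = 336.1803 m/s

336.1803 m/s


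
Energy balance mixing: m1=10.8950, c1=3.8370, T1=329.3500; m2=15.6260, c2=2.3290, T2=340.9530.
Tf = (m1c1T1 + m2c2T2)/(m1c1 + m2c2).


num = 26176.4721
den = 78.1971
Tf = 334.7500 K

334.7500 K


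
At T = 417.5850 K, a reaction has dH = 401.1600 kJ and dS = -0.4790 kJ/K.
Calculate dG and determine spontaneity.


T*dS = 417.5850 * -0.4790 = -200.0232 kJ
dG = 401.1600 + 200.0232 = 601.1832 kJ (non-spontaneous)

dG = 601.1832 kJ, non-spontaneous


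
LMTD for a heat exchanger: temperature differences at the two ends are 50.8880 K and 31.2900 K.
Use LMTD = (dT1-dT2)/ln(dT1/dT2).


dT1/dT2 = 1.6263
ln(dT1/dT2) = 0.4863
LMTD = 19.5980 / 0.4863 = 40.2979 K

40.2979 K


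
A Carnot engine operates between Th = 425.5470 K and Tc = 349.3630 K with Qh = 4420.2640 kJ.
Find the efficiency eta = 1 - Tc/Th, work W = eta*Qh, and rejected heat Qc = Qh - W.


eta = 1 - 349.3630/425.5470 = 0.1790
W = 0.1790 * 4420.2640 = 791.3424 kJ
Qc = 4420.2640 - 791.3424 = 3628.9216 kJ

eta = 17.9026%, W = 791.3424 kJ, Qc = 3628.9216 kJ


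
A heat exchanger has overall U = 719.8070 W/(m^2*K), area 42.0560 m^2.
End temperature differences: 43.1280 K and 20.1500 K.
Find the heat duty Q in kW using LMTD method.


LMTD = 30.1957 K
Q = 719.8070 * 42.0560 * 30.1957 = 914091.7201 W = 914.0917 kW

914.0917 kW


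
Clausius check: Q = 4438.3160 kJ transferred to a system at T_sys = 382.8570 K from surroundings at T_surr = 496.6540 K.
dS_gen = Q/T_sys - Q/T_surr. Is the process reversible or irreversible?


dS_sys = 4438.3160/382.8570 = 11.5926 kJ/K
dS_surr = -4438.3160/496.6540 = -8.9364 kJ/K
dS_gen = 11.5926 - 8.9364 = 2.6562 kJ/K (irreversible)

dS_gen = 2.6562 kJ/K, irreversible


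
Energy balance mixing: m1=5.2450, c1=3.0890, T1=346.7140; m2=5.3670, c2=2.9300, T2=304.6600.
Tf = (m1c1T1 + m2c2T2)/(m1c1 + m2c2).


num = 10408.2656
den = 31.9271
Tf = 326.0008 K

326.0008 K


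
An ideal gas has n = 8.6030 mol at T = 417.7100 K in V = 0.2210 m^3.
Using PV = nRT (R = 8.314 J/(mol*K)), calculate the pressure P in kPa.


P = nRT/V = 8.6030 * 8.314 * 417.7100 / 0.2210
= 29876.8506 / 0.2210 = 135189.3693 Pa = 135.1894 kPa

135.1894 kPa


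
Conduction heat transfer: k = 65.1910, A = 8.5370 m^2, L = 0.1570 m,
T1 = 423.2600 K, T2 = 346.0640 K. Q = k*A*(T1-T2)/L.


dT = 77.1960 K
Q = 65.1910 * 8.5370 * 77.1960 / 0.1570 = 273645.3480 W

273645.3480 W


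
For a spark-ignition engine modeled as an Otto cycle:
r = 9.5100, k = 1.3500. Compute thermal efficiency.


r^(k-1) = 2.1997
eta = 1 - 1/2.1997 = 0.5454 = 54.5392%

54.5392%


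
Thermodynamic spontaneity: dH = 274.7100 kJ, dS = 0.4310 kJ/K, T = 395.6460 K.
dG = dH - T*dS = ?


T*dS = 395.6460 * 0.4310 = 170.5234 kJ
dG = 274.7100 - 170.5234 = 104.1866 kJ (non-spontaneous)

dG = 104.1866 kJ, non-spontaneous


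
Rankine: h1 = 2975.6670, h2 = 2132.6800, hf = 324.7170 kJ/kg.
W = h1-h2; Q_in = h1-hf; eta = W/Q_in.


W = 842.9870 kJ/kg
Q_in = 2650.9500 kJ/kg
eta = 0.3180 = 31.7994%

eta = 31.7994%


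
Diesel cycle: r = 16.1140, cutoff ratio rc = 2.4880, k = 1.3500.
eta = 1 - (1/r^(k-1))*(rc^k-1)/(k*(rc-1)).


r^(k-1) = 2.6456
rc^k = 3.4229
eta = 0.5441 = 54.4086%

54.4086%


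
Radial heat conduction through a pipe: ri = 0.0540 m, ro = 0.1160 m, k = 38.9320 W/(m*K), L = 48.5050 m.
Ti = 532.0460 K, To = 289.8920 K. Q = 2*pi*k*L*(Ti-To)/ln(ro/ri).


dT = 242.1540 K
ln(ro/ri) = 0.7646
Q = 2*pi*38.9320*48.5050*242.1540 / 0.7646 = 3757741.9707 W

3757741.9707 W


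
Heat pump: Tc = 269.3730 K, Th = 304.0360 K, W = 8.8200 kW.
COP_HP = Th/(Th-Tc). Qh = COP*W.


COP = 304.0360 / 34.6630 = 8.7712
Qh = 8.7712 * 8.8200 = 77.3620 kW

COP = 8.7712, Qh = 77.3620 kW


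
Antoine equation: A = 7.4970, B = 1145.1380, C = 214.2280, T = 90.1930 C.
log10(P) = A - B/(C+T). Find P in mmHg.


C+T = 304.4210
B/(C+T) = 3.7617
log10(P) = 7.4970 - 3.7617 = 3.7353
P = 10^3.7353 = 5436.3591 mmHg

5436.3591 mmHg


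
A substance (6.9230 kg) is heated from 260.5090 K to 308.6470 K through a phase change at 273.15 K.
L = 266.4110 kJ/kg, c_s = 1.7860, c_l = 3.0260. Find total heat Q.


Q1 (sensible, solid) = 6.9230 * 1.7860 * 12.6410 = 156.2994 kJ
Q2 (latent) = 6.9230 * 266.4110 = 1844.3634 kJ
Q3 (sensible, liquid) = 6.9230 * 3.0260 * 35.4970 = 743.6266 kJ
Q_total = 2744.2893 kJ

2744.2893 kJ


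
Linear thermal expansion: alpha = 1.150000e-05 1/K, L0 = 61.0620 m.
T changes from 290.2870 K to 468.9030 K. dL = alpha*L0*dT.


dT = 178.6160 K
dL = 1.150000e-05 * 61.0620 * 178.6160 = 0.125426 m
L_final = 61.187426 m

dL = 0.125426 m


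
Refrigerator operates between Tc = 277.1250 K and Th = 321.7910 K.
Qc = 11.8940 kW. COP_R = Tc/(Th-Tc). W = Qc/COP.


COP = 277.1250 / 44.6660 = 6.2044
W = 11.8940 / 6.2044 = 1.9170 kW

COP = 6.2044, W = 1.9170 kW


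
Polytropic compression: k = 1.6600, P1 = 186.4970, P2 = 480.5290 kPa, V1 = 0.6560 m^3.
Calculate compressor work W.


(k-1)/k = 0.3976
(P2/P1)^exp = 1.4569
W = 2.5152 * 186.4970 * 0.6560 * (1.4569 - 1) = 140.5910 kJ

140.5910 kJ


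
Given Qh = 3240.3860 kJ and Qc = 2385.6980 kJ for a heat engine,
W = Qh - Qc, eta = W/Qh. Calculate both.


W = 3240.3860 - 2385.6980 = 854.6880 kJ
eta = 854.6880 / 3240.3860 = 0.2638 = 26.3761%

W = 854.6880 kJ, eta = 26.3761%


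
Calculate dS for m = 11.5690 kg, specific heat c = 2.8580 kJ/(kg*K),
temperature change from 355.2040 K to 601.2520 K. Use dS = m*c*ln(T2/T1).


T2/T1 = 1.6927
ln(T2/T1) = 0.5263
dS = 11.5690 * 2.8580 * 0.5263 = 17.4024 kJ/K

17.4024 kJ/K


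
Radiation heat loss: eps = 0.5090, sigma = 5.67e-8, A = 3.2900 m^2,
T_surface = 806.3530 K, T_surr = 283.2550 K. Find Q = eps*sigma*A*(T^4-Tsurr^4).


T^4 = 4.2277e+11
Tsurr^4 = 6.4374e+09
Q = 0.5090 * 5.67e-8 * 3.2900 * 4.1633e+11 = 39530.6332 W

39530.6332 W


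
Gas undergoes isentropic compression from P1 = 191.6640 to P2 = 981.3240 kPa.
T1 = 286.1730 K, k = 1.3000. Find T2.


(k-1)/k = 0.2308
(P2/P1)^exp = 1.4577
T2 = 286.1730 * 1.4577 = 417.1640 K

417.1640 K


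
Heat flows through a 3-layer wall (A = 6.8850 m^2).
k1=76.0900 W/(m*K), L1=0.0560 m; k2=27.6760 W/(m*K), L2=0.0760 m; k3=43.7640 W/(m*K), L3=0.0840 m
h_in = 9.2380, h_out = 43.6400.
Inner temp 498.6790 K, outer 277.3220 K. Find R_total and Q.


R_conv_in = 1/(9.2380*6.8850) = 0.0157
R_1 = 0.0560/(76.0900*6.8850) = 0.0001
R_2 = 0.0760/(27.6760*6.8850) = 0.0004
R_3 = 0.0840/(43.7640*6.8850) = 0.0003
R_conv_out = 1/(43.6400*6.8850) = 0.0033
R_total = 0.0198 K/W
Q = 221.3570 / 0.0198 = 11159.8590 W

R_total = 0.0198 K/W, Q = 11159.8590 W


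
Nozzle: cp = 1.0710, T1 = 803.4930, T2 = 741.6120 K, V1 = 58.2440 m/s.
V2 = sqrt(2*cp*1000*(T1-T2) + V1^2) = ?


dT = 61.8810 K
2*cp*1000*dT = 132549.1020
V1^2 = 3392.3635
V2 = sqrt(135941.4655) = 368.7024 m/s

368.7024 m/s


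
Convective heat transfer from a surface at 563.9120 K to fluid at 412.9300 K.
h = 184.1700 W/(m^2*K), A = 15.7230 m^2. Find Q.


dT = 150.9820 K
Q = 184.1700 * 15.7230 * 150.9820 = 437199.3187 W

437199.3187 W


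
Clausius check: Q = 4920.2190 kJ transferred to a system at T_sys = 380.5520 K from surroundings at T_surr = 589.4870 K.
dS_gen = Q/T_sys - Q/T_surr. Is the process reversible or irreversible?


dS_sys = 4920.2190/380.5520 = 12.9292 kJ/K
dS_surr = -4920.2190/589.4870 = -8.3466 kJ/K
dS_gen = 12.9292 - 8.3466 = 4.5826 kJ/K (irreversible)

dS_gen = 4.5826 kJ/K, irreversible


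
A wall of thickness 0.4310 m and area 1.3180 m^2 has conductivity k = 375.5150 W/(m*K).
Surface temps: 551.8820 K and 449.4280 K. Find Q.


dT = 102.4540 K
Q = 375.5150 * 1.3180 * 102.4540 / 0.4310 = 117650.6548 W

117650.6548 W


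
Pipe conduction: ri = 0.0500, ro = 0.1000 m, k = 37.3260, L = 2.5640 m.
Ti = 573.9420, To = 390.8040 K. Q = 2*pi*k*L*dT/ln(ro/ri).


dT = 183.1380 K
ln(ro/ri) = 0.6931
Q = 2*pi*37.3260*2.5640*183.1380 / 0.6931 = 158877.4815 W

158877.4815 W


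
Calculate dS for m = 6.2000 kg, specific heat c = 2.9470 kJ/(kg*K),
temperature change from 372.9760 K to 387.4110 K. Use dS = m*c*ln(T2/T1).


T2/T1 = 1.0387
ln(T2/T1) = 0.0380
dS = 6.2000 * 2.9470 * 0.0380 = 0.6938 kJ/K

0.6938 kJ/K


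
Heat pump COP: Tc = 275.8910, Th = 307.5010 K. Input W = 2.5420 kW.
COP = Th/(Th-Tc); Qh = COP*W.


COP = 307.5010 / 31.6100 = 9.7280
Qh = 9.7280 * 2.5420 = 24.7285 kW

COP = 9.7280, Qh = 24.7285 kW


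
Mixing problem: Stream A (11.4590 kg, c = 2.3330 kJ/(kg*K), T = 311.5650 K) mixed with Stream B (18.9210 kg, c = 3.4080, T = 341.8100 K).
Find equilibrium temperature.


num = 30370.1860
den = 91.2166
Tf = 332.9458 K

332.9458 K


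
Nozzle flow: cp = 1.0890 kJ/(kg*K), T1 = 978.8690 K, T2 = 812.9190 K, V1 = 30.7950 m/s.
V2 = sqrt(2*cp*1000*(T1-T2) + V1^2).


dT = 165.9500 K
2*cp*1000*dT = 361439.1000
V1^2 = 948.3320
V2 = sqrt(362387.4320) = 601.9862 m/s

601.9862 m/s


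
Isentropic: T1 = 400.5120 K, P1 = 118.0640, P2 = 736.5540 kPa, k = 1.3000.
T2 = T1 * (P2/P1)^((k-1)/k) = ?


(k-1)/k = 0.2308
(P2/P1)^exp = 1.5257
T2 = 400.5120 * 1.5257 = 611.0787 K

611.0787 K


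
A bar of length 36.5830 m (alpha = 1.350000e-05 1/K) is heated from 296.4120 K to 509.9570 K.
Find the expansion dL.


dT = 213.5450 K
dL = 1.350000e-05 * 36.5830 * 213.5450 = 0.105464 m
L_final = 36.688464 m

dL = 0.105464 m
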